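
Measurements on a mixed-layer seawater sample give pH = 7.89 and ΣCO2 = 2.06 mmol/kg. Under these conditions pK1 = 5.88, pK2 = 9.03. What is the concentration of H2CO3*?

[CO2*] = 18.6 μmol/kg

α₀ = 1 / (1 + K1/[H⁺] + K1K2/[H⁺]²) = 1 / (1 + 10^+2.01 + 10^+0.87)
   = 1 / (1 + 102.33 + 7.4131) = 1/110.74 = 0.009030
[CO2*] = α₀ × DIC = 0.009030 × 2.06 = 0.0186 mmol/kg = 18.6 μmol/kg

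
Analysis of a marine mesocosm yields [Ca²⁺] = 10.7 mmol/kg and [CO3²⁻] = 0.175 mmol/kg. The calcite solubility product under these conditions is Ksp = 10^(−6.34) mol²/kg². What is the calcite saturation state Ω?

Ksp = 10^(−6.34) = 4.571×10^-7
Ω = [Ca²⁺][CO3²⁻]/Ksp = (10.7×10^-3)(0.175×10^-3) / 4.571×10^-7 = 4.10

Ω = 4.10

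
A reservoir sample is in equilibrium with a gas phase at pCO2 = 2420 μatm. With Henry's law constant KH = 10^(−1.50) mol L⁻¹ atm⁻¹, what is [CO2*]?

KH = 10^(−1.50) = 3.162×10^-2 mol L⁻¹ atm⁻¹
[CO2*] = KH · pCO2 = 3.162×10^-2 × 2420×10^-6 atm = 7.65×10^-5 mol/L

[CO2*] = 76.5 μmol/L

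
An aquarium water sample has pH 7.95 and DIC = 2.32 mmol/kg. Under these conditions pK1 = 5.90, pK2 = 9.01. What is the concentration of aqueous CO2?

α₀ = 1 / (1 + K1/[H⁺] + K1K2/[H⁺]²) = 1 / (1 + 10^+2.05 + 10^+0.99)
   = 1 / (1 + 112.20 + 9.7724) = 1/122.97 = 0.008132
[CO2*] = α₀ × DIC = 0.008132 × 2.32 = 0.0189 mmol/kg = 18.9 μmol/kg

[CO2*] = 18.9 μmol/kg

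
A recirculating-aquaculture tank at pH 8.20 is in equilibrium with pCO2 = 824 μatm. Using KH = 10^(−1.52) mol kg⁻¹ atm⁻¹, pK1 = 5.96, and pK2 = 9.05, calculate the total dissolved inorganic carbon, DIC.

DIC = 4.96 mmol/kg

[CO2*] = KH · pCO2 = 10^(−1.52) × 824×10^-6 = 2.488×10^-5 mol/kg
α₀ = 1/(1 + K1/[H⁺] + K1K2/[H⁺]²) = 1/(1 + 10^+2.24 + 10^+1.39) = 0.005017
DIC = [CO2*]/α₀ = 2.488×10^-5 / 0.005017 = 4.96 mmol/kg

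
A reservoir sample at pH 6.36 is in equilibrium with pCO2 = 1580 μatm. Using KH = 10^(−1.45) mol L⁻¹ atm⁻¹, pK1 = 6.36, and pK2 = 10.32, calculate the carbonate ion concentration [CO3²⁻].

[CO2*] = KH · pCO2 = 10^(−1.45) × 1580×10^-6 = 5.606×10^-5 mol/L
α₀ = 1/(1 + K1/[H⁺] + K1K2/[H⁺]²) = 1/(1 + 10^+0.00 + 10^-3.96) = 0.5000
DIC = [CO2*]/α₀ = 5.606×10^-5 / 0.5000 = 0.1121 mmol/L
[CO3²⁻] = α₂·DIC; α₂ = 5.482×10^-5, so [CO3²⁻] = 5.482×10^-5 × 0.1121 = 6.15×10^-6 mmol/L = 0.00615 μmol/L

[CO3²⁻] = 0.00615 μmol/L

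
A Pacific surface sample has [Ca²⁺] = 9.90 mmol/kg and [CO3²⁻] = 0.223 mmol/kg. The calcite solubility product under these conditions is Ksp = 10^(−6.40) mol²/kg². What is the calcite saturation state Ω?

Ω = 5.55

Ksp = 10^(−6.40) = 3.981×10^-7
Ω = [Ca²⁺][CO3²⁻]/Ksp = (9.90×10^-3)(0.223×10^-3) / 3.981×10^-7 = 5.55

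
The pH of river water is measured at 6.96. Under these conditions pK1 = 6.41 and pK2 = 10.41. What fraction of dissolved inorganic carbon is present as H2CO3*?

α₀ = 1 / (1 + K1/[H⁺] + K1K2/[H⁺]²) = 1 / (1 + 10^+0.55 + 10^-2.90)
   = 1 / (1 + 3.5481 + 0.0012589) = 1/4.5494 = 0.2198

α₀ = 0.220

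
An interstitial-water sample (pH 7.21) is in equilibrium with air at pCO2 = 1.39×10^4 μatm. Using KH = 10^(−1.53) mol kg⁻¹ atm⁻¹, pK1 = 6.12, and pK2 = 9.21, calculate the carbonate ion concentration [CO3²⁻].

[CO2*] = KH · pCO2 = 10^(−1.53) × 1.39×10^4×10^-6 = 4.102×10^-4 mol/kg
α₀ = 1/(1 + K1/[H⁺] + K1K2/[H⁺]²) = 1/(1 + 10^+1.09 + 10^-0.91) = 0.07448
DIC = [CO2*]/α₀ = 4.102×10^-4 / 0.07448 = 5.507 mmol/kg
[CO3²⁻] = α₂·DIC; α₂ = 0.009164, so [CO3²⁻] = 0.009164 × 5.507 = 0.0505 mmol/kg

[CO3²⁻] = 0.0505 mmol/kg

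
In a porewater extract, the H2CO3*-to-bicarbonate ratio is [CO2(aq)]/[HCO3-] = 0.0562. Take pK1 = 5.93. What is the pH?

pH = 7.18

From K1 = [H⁺][HCO3-]/[CO2(aq)]:  pH = pK1 − log₁₀([CO2(aq)]/[HCO3-])
log₁₀(0.0562) = -1.250
pH = 5.93 − (-1.250) = 7.18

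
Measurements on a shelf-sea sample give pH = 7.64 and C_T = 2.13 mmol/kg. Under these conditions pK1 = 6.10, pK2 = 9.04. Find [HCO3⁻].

α₁ = 1 / (1 + [H⁺]/K1 + K2/[H⁺]) = 1 / (1 + 10^-1.54 + 10^-1.40)
   = 1 / (1 + 0.028840 + 0.039811) = 1/1.0687 = 0.9358
[HCO3⁻] = α₁ × DIC = 0.9358 × 2.13 = 1.99 mmol/kg

[HCO3⁻] = 1.99 mmol/kg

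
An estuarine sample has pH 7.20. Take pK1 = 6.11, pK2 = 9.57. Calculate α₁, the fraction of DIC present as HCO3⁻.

α₁ = 1 / (1 + [H⁺]/K1 + K2/[H⁺]) = 1 / (1 + 10^-1.09 + 10^-2.37)
   = 1 / (1 + 0.081283 + 0.0042658) = 1/1.0855 = 0.9212

α₁ = 0.921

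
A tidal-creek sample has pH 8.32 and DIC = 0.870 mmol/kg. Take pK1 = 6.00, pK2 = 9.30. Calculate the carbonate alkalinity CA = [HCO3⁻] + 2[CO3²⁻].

CA = 0.948 mmol/kg

CA = [HCO3⁻] + 2[CO3²⁻] = (α₁ + 2α₂)·DIC
At pH 8.32: [H⁺]/K1 = 10^-2.32 = 0.0047863, K2/[H⁺] = 10^-0.98 = 0.10471
α₁ = 1/(1 + 0.0047863 + 0.10471) = 1/1.1095 = 0.9013; α₂ = α₁·K2/[H⁺] = 0.09438
α₁ + 2α₂ = 1.0901
CA = 1.0901 × 0.870 = 0.948 mmol/kg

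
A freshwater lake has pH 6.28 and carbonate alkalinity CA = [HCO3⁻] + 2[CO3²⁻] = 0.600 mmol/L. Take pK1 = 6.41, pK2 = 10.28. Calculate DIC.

DIC = 1.41 mmol/L

CA = [HCO3⁻] + 2[CO3²⁻] = (α₁ + 2α₂)·DIC
At pH 6.28: [H⁺]/K1 = 10^0.13 = 1.3490, K2/[H⁺] = 10^-4.00 = 0.00010000
α₁ = 1/(1 + 1.3490 + 0.00010000) = 1/2.3491 = 0.4257; α₂ = α₁·K2/[H⁺] = 4.257×10^-5
α₁ + 2α₂ = 0.4258
DIC = CA / (α₁ + 2α₂) = 0.600 / 0.4258 = 1.41 mmol/L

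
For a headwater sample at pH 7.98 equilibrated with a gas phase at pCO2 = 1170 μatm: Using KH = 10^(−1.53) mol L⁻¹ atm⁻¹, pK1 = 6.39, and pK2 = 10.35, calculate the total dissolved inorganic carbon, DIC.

[CO2*] = KH · pCO2 = 10^(−1.53) × 1170×10^-6 = 3.453×10^-5 mol/L
α₀ = 1/(1 + K1/[H⁺] + K1K2/[H⁺]²) = 1/(1 + 10^+1.59 + 10^-0.78) = 0.02496
DIC = [CO2*]/α₀ = 3.453×10^-5 / 0.02496 = 1.38 mmol/L

DIC = 1.38 mmol/L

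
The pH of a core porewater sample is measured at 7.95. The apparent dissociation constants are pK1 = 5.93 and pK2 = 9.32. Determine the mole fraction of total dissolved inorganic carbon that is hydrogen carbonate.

α₁ = 1 / (1 + [H⁺]/K1 + K2/[H⁺]) = 1 / (1 + 10^-2.02 + 10^-1.37)
   = 1 / (1 + 0.0095499 + 0.042658) = 1/1.0522 = 0.9504

α₁ = 0.950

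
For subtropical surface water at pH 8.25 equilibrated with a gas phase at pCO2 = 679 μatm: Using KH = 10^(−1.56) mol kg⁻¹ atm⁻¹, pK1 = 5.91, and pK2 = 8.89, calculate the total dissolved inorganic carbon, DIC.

DIC = 5.05 mmol/kg

[CO2*] = KH · pCO2 = 10^(−1.56) × 679×10^-6 = 1.870×10^-5 mol/kg
α₀ = 1/(1 + K1/[H⁺] + K1K2/[H⁺]²) = 1/(1 + 10^+2.34 + 10^+1.70) = 0.003705
DIC = [CO2*]/α₀ = 1.870×10^-5 / 0.003705 = 5.05 mmol/kg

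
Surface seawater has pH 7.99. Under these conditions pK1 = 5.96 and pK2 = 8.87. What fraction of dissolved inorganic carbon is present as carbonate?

α₂ = 1 / (1 + [H⁺]/K2 + [H⁺]²/(K1K2)) = 1 / (1 + 10^+0.88 + 10^-1.15)
   = 1 / (1 + 7.5858 + 0.070795) = 1/8.6566 = 0.1155

α₂ = 0.116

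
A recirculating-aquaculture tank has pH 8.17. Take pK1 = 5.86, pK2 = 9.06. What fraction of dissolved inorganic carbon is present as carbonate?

α₂ = 1 / (1 + [H⁺]/K2 + [H⁺]²/(K1K2)) = 1 / (1 + 10^+0.89 + 10^-1.42)
   = 1 / (1 + 7.7625 + 0.038019) = 1/8.8005 = 0.1136

α₂ = 0.114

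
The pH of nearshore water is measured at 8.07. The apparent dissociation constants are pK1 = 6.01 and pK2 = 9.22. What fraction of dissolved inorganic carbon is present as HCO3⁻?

α₁ = 1 / (1 + [H⁺]/K1 + K2/[H⁺]) = 1 / (1 + 10^-2.06 + 10^-1.15)
   = 1 / (1 + 0.0087096 + 0.070795) = 1/1.0795 = 0.9264

α₁ = 0.926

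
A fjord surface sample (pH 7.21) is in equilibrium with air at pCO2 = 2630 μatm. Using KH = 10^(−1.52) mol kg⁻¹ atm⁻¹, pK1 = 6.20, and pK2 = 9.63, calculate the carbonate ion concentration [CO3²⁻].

[CO3²⁻] = 3.09 μmol/kg

[CO2*] = KH · pCO2 = 10^(−1.52) × 2630×10^-6 = 7.942×10^-5 mol/kg
α₀ = 1/(1 + K1/[H⁺] + K1K2/[H⁺]²) = 1/(1 + 10^+1.01 + 10^-1.41) = 0.08872
DIC = [CO2*]/α₀ = 7.942×10^-5 / 0.08872 = 0.8953 mmol/kg
[CO3²⁻] = α₂·DIC; α₂ = 0.003451, so [CO3²⁻] = 0.003451 × 0.8953 = 0.00309 mmol/kg = 3.09 μmol/kg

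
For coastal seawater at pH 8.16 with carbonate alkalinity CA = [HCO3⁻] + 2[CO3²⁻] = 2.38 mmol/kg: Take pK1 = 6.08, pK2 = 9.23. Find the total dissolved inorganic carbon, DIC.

DIC = 2.22 mmol/kg

CA = [HCO3⁻] + 2[CO3²⁻] = (α₁ + 2α₂)·DIC
At pH 8.16: [H⁺]/K1 = 10^-2.08 = 0.0083176, K2/[H⁺] = 10^-1.07 = 0.085114
α₁ = 1/(1 + 0.0083176 + 0.085114) = 1/1.0934 = 0.9146; α₂ = α₁·K2/[H⁺] = 0.07784
α₁ + 2α₂ = 1.0702
DIC = CA / (α₁ + 2α₂) = 2.38 / 1.0702 = 2.22 mmol/kg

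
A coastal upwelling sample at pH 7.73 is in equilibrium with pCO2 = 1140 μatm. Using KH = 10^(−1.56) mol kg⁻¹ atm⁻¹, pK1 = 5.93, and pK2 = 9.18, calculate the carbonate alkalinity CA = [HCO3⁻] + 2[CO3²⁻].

CA = 2.12 mmol/kg

[CO2*] = KH · pCO2 = 10^(−1.56) × 1140×10^-6 = 3.140×10^-5 mol/kg
α₀ = 1/(1 + K1/[H⁺] + K1K2/[H⁺]²) = 1/(1 + 10^+1.80 + 10^+0.35) = 0.01508
DIC = [CO2*]/α₀ = 3.140×10^-5 / 0.01508 = 2.083 mmol/kg
CA = (α₁ + 2α₂)·DIC = (0.9512 + 2×0.03375) × 2.083 = 2.12 mmol/kg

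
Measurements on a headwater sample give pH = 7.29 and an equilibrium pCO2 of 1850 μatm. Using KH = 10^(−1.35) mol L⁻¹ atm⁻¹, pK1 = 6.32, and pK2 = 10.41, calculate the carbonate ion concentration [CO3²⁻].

[CO2*] = KH · pCO2 = 10^(−1.35) × 1850×10^-6 = 8.264×10^-5 mol/L
α₀ = 1/(1 + K1/[H⁺] + K1K2/[H⁺]²) = 1/(1 + 10^+0.97 + 10^-2.15) = 0.09672
DIC = [CO2*]/α₀ = 8.264×10^-5 / 0.09672 = 0.8544 mmol/L
[CO3²⁻] = α₂·DIC; α₂ = 0.0006847, so [CO3²⁻] = 0.0006847 × 0.8544 = 0.000585 mmol/L = 0.585 μmol/L

[CO3²⁻] = 0.585 μmol/L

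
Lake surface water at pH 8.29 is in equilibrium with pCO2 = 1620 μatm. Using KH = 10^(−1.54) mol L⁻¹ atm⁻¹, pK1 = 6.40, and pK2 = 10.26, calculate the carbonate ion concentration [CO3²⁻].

[CO2*] = KH · pCO2 = 10^(−1.54) × 1620×10^-6 = 4.672×10^-5 mol/L
α₀ = 1/(1 + K1/[H⁺] + K1K2/[H⁺]²) = 1/(1 + 10^+1.89 + 10^-0.08) = 0.01259
DIC = [CO2*]/α₀ = 4.672×10^-5 / 0.01259 = 3.712 mmol/L
[CO3²⁻] = α₂·DIC; α₂ = 0.01047, so [CO3²⁻] = 0.01047 × 3.712 = 0.0389 mmol/L

[CO3²⁻] = 0.0389 mmol/L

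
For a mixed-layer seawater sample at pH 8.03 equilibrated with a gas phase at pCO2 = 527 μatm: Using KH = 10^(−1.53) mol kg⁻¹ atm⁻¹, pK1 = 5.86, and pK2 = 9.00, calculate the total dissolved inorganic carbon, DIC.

[CO2*] = KH · pCO2 = 10^(−1.53) × 527×10^-6 = 1.555×10^-5 mol/kg
α₀ = 1/(1 + K1/[H⁺] + K1K2/[H⁺]²) = 1/(1 + 10^+2.17 + 10^+1.20) = 0.006069
DIC = [CO2*]/α₀ = 1.555×10^-5 / 0.006069 = 2.56 mmol/kg

DIC = 2.56 mmol/kg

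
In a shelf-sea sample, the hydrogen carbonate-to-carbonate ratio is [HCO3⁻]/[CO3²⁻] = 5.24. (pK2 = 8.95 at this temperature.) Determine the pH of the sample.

pH = 8.23

From K2 = [H⁺][CO3²⁻]/[HCO3⁻]:  pH = pK2 − log₁₀([HCO3⁻]/[CO3²⁻])
log₁₀(5.24) = +0.719
pH = 8.95 − (+0.719) = 8.23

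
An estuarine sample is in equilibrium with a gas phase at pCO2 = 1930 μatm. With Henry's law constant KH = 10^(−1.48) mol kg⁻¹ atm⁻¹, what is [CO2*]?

KH = 10^(−1.48) = 3.311×10^-2 mol kg⁻¹ atm⁻¹
[CO2*] = KH · pCO2 = 3.311×10^-2 × 1930×10^-6 atm = 6.39×10^-5 mol/kg

[CO2*] = 63.9 μmol/kg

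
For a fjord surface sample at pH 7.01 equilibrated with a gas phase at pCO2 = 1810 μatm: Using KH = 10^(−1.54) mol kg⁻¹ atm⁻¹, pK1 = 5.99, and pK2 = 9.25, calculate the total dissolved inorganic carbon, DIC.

DIC = 0.602 mmol/kg

[CO2*] = KH · pCO2 = 10^(−1.54) × 1810×10^-6 = 5.220×10^-5 mol/kg
α₀ = 1/(1 + K1/[H⁺] + K1K2/[H⁺]²) = 1/(1 + 10^+1.02 + 10^-1.22) = 0.08672
DIC = [CO2*]/α₀ = 5.220×10^-5 / 0.08672 = 0.602 mmol/kg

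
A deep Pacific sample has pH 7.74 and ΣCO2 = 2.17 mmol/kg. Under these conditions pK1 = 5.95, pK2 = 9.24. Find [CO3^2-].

[CO3²⁻] = 0.0655 mmol/kg

α₂ = 1 / (1 + [H⁺]/K2 + [H⁺]²/(K1K2)) = 1 / (1 + 10^+1.50 + 10^-0.29)
   = 1 / (1 + 31.623 + 0.51286) = 1/33.136 = 0.03018
[CO3²⁻] = α₂ × DIC = 0.03018 × 2.17 = 0.0655 mmol/kg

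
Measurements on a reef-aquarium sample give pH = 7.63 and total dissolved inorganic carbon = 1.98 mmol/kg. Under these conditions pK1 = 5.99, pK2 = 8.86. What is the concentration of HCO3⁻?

α₁ = 1 / (1 + [H⁺]/K1 + K2/[H⁺]) = 1 / (1 + 10^-1.64 + 10^-1.23)
   = 1 / (1 + 0.022909 + 0.058884) = 1/1.0818 = 0.9244
[HCO3⁻] = α₁ × DIC = 0.9244 × 1.98 = 1.83 mmol/kg

[HCO3⁻] = 1.83 mmol/kg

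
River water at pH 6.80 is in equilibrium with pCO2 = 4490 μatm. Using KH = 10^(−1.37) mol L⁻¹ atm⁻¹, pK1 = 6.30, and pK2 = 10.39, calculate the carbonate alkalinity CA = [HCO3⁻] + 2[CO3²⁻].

[CO2*] = KH · pCO2 = 10^(−1.37) × 4490×10^-6 = 1.915×10^-4 mol/L
α₀ = 1/(1 + K1/[H⁺] + K1K2/[H⁺]²) = 1/(1 + 10^+0.50 + 10^-3.09) = 0.2402
DIC = [CO2*]/α₀ = 1.915×10^-4 / 0.2402 = 0.7974 mmol/L
CA = (α₁ + 2α₂)·DIC = (0.7596 + 2×0.0001952) × 0.7974 = 0.606 mmol/L

CA = 0.606 mmol/L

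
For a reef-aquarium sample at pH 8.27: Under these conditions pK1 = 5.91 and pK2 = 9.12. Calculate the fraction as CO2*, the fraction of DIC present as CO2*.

α₀ = 1 / (1 + K1/[H⁺] + K1K2/[H⁺]²) = 1 / (1 + 10^+2.36 + 10^+1.51)
   = 1 / (1 + 229.09 + 32.359) = 1/262.45 = 0.003810

α₀ = 0.00381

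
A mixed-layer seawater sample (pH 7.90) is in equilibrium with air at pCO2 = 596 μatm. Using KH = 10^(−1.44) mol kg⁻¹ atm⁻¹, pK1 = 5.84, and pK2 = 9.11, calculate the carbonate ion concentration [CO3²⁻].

[CO2*] = KH · pCO2 = 10^(−1.44) × 596×10^-6 = 2.164×10^-5 mol/kg
α₀ = 1/(1 + K1/[H⁺] + K1K2/[H⁺]²) = 1/(1 + 10^+2.06 + 10^+0.85) = 0.008137
DIC = [CO2*]/α₀ = 2.164×10^-5 / 0.008137 = 2.659 mmol/kg
[CO3²⁻] = α₂·DIC; α₂ = 0.05761, so [CO3²⁻] = 0.05761 × 2.659 = 0.153 mmol/kg

[CO3²⁻] = 0.153 mmol/kg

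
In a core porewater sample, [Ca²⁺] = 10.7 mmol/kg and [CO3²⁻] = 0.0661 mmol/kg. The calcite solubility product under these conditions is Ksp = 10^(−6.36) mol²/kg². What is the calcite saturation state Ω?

Ksp = 10^(−6.36) = 4.365×10^-7
Ω = [Ca²⁺][CO3²⁻]/Ksp = (10.7×10^-3)(0.0661×10^-3) / 4.365×10^-7 = 1.62

Ω = 1.62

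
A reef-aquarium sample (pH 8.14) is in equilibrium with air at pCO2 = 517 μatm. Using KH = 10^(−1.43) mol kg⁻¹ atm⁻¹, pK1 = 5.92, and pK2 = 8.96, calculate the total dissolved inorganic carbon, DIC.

DIC = 3.69 mmol/kg

[CO2*] = KH · pCO2 = 10^(−1.43) × 517×10^-6 = 1.921×10^-5 mol/kg
α₀ = 1/(1 + K1/[H⁺] + K1K2/[H⁺]²) = 1/(1 + 10^+2.22 + 10^+1.40) = 0.005206
DIC = [CO2*]/α₀ = 1.921×10^-5 / 0.005206 = 3.69 mmol/kg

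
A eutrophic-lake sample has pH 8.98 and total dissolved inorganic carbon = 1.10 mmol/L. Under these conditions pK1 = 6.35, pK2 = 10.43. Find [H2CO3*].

α₀ = 1 / (1 + K1/[H⁺] + K1K2/[H⁺]²) = 1 / (1 + 10^+2.63 + 10^+1.18)
   = 1 / (1 + 426.58 + 15.136) = 1/442.72 = 0.002259
[CO2*] = α₀ × DIC = 0.002259 × 1.10 = 0.00248 mmol/L = 2.48 μmol/L

[CO2*] = 2.48 μmol/L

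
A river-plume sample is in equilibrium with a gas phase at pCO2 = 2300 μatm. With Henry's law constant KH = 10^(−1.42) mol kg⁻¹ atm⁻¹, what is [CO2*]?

KH = 10^(−1.42) = 3.802×10^-2 mol kg⁻¹ atm⁻¹
[CO2*] = KH · pCO2 = 3.802×10^-2 × 2300×10^-6 atm = 8.74×10^-5 mol/kg

[CO2*] = 87.4 μmol/kg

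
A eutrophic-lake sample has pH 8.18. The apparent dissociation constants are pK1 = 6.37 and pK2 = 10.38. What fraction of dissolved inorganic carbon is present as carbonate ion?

α₂ = 0.00617

α₂ = 1 / (1 + [H⁺]/K2 + [H⁺]²/(K1K2)) = 1 / (1 + 10^+2.20 + 10^+0.39)
   = 1 / (1 + 158.49 + 2.4547) = 1/161.94 = 0.006175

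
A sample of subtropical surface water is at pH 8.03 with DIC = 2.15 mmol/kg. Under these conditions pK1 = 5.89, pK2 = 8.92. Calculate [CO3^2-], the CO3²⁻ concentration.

[CO3²⁻] = 0.244 mmol/kg

α₂ = 1 / (1 + [H⁺]/K2 + [H⁺]²/(K1K2)) = 1 / (1 + 10^+0.89 + 10^-1.25)
   = 1 / (1 + 7.7625 + 0.056234) = 1/8.8187 = 0.1134
[CO3²⁻] = α₂ × DIC = 0.1134 × 2.15 = 0.244 mmol/kg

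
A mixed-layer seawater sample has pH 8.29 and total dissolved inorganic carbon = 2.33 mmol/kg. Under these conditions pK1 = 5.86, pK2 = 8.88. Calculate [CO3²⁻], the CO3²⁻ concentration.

α₂ = 1 / (1 + [H⁺]/K2 + [H⁺]²/(K1K2)) = 1 / (1 + 10^+0.59 + 10^-1.84)
   = 1 / (1 + 3.8905 + 0.014454) = 1/4.9049 = 0.2039
[CO3²⁻] = α₂ × DIC = 0.2039 × 2.33 = 0.475 mmol/kg

[CO3²⁻] = 0.475 mmol/kg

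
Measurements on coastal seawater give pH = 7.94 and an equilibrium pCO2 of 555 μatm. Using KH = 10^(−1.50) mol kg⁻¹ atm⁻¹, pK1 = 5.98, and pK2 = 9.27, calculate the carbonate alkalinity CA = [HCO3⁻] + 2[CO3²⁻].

CA = 1.75 mmol/kg

[CO2*] = KH · pCO2 = 10^(−1.50) × 555×10^-6 = 1.755×10^-5 mol/kg
α₀ = 1/(1 + K1/[H⁺] + K1K2/[H⁺]²) = 1/(1 + 10^+1.96 + 10^+0.63) = 0.01037
DIC = [CO2*]/α₀ = 1.755×10^-5 / 0.01037 = 1.693 mmol/kg
CA = (α₁ + 2α₂)·DIC = (0.9454 + 2×0.04422) × 1.693 = 1.75 mmol/kg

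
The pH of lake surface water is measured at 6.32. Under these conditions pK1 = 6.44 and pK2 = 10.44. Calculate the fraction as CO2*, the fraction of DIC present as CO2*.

α₀ = 0.569

α₀ = 1 / (1 + K1/[H⁺] + K1K2/[H⁺]²) = 1 / (1 + 10^-0.12 + 10^-4.24)
   = 1 / (1 + 0.75858 + 5.7544×10^-5) = 1/1.7586 = 0.5686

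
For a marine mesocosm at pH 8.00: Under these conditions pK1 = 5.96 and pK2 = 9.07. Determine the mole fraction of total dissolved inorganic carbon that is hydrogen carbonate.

α₁ = 0.914

α₁ = 1 / (1 + [H⁺]/K1 + K2/[H⁺]) = 1 / (1 + 10^-2.04 + 10^-1.07)
   = 1 / (1 + 0.0091201 + 0.085114) = 1/1.0942 = 0.9139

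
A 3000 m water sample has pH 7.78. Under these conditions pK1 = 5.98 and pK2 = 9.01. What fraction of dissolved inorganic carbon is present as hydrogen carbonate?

α₁ = 0.930

α₁ = 1 / (1 + [H⁺]/K1 + K2/[H⁺]) = 1 / (1 + 10^-1.80 + 10^-1.23)
   = 1 / (1 + 0.015849 + 0.058884) = 1/1.0747 = 0.9305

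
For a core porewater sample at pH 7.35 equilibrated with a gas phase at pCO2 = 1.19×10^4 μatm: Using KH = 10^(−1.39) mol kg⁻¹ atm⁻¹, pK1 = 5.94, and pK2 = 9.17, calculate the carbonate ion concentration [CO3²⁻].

[CO2*] = KH · pCO2 = 10^(−1.39) × 1.19×10^4×10^-6 = 4.848×10^-4 mol/kg
α₀ = 1/(1 + K1/[H⁺] + K1K2/[H⁺]²) = 1/(1 + 10^+1.41 + 10^-0.41) = 0.03691
DIC = [CO2*]/α₀ = 4.848×10^-4 / 0.03691 = 13.13 mmol/kg
[CO3²⁻] = α₂·DIC; α₂ = 0.01436, so [CO3²⁻] = 0.01436 × 13.13 = 0.189 mmol/kg

[CO3²⁻] = 0.189 mmol/kg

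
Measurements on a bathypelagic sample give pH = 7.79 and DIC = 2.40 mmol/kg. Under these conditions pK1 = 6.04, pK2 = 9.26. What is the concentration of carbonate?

[CO3²⁻] = 0.0773 mmol/kg

α₂ = 1 / (1 + [H⁺]/K2 + [H⁺]²/(K1K2)) = 1 / (1 + 10^+1.47 + 10^-0.28)
   = 1 / (1 + 29.512 + 0.52481) = 1/31.037 = 0.03222
[CO3²⁻] = α₂ × DIC = 0.03222 × 2.40 = 0.0773 mmol/kg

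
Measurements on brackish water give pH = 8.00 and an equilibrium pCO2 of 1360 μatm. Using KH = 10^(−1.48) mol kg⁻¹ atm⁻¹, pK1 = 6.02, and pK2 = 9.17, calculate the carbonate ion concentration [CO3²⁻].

[CO2*] = KH · pCO2 = 10^(−1.48) × 1360×10^-6 = 4.503×10^-5 mol/kg
α₀ = 1/(1 + K1/[H⁺] + K1K2/[H⁺]²) = 1/(1 + 10^+1.98 + 10^+0.81) = 0.009713
DIC = [CO2*]/α₀ = 4.503×10^-5 / 0.009713 = 4.636 mmol/kg
[CO3²⁻] = α₂·DIC; α₂ = 0.06271, so [CO3²⁻] = 0.06271 × 4.636 = 0.291 mmol/kg

[CO3²⁻] = 0.291 mmol/kg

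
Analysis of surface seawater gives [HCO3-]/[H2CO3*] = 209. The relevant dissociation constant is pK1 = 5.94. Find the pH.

From K1 = [H⁺][HCO3-]/[H2CO3*]:  pH = pK1 + log₁₀([HCO3-]/[H2CO3*])
log₁₀(209) = +2.320
pH = 5.94 + (+2.320) = 8.26

pH = 8.26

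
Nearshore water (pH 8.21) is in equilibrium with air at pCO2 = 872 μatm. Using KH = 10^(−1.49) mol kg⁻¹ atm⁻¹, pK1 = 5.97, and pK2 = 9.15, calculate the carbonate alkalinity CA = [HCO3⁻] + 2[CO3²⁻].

CA = 6.03 mmol/kg

[CO2*] = KH · pCO2 = 10^(−1.49) × 872×10^-6 = 2.822×10^-5 mol/kg
α₀ = 1/(1 + K1/[H⁺] + K1K2/[H⁺]²) = 1/(1 + 10^+2.24 + 10^+1.30) = 0.005135
DIC = [CO2*]/α₀ = 2.822×10^-5 / 0.005135 = 5.495 mmol/kg
CA = (α₁ + 2α₂)·DIC = (0.8924 + 2×0.1025) × 5.495 = 6.03 mmol/kg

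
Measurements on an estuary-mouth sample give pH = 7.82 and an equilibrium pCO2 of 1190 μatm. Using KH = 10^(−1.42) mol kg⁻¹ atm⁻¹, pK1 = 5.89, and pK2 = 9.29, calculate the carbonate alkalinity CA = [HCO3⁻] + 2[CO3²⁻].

[CO2*] = KH · pCO2 = 10^(−1.42) × 1190×10^-6 = 4.524×10^-5 mol/kg
α₀ = 1/(1 + K1/[H⁺] + K1K2/[H⁺]²) = 1/(1 + 10^+1.93 + 10^+0.46) = 0.01124
DIC = [CO2*]/α₀ = 4.524×10^-5 / 0.01124 = 4.026 mmol/kg
CA = (α₁ + 2α₂)·DIC = (0.9564 + 2×0.03241) × 4.026 = 4.11 mmol/kg

CA = 4.11 mmol/kg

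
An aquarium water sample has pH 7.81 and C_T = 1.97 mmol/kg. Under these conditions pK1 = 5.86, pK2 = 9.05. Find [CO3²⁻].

α₂ = 1 / (1 + [H⁺]/K2 + [H⁺]²/(K1K2)) = 1 / (1 + 10^+1.24 + 10^-0.71)
   = 1 / (1 + 17.378 + 0.19498) = 1/18.573 = 0.05384
[CO3²⁻] = α₂ × DIC = 0.05384 × 1.97 = 0.106 mmol/kg

[CO3²⁻] = 0.106 mmol/kg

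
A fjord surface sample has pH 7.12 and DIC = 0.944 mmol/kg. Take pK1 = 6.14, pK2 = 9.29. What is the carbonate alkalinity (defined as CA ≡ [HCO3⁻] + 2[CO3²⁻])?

CA = [HCO3⁻] + 2[CO3²⁻] = (α₁ + 2α₂)·DIC
At pH 7.12: [H⁺]/K1 = 10^-0.98 = 0.10471, K2/[H⁺] = 10^-2.17 = 0.0067608
α₁ = 1/(1 + 0.10471 + 0.0067608) = 1/1.1115 = 0.8997; α₂ = α₁·K2/[H⁺] = 0.006083
α₁ + 2α₂ = 0.9119
CA = 0.9119 × 0.944 = 0.861 mmol/kg

CA = 0.861 mmol/kg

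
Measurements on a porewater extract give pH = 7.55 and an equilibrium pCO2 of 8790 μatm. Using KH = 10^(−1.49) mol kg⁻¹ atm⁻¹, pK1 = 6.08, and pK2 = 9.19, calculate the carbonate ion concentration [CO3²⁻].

[CO3²⁻] = 0.192 mmol/kg

[CO2*] = KH · pCO2 = 10^(−1.49) × 8790×10^-6 = 2.844×10^-4 mol/kg
α₀ = 1/(1 + K1/[H⁺] + K1K2/[H⁺]²) = 1/(1 + 10^+1.47 + 10^-0.17) = 0.03206
DIC = [CO2*]/α₀ = 2.844×10^-4 / 0.03206 = 8.871 mmol/kg
[CO3²⁻] = α₂·DIC; α₂ = 0.02168, so [CO3²⁻] = 0.02168 × 8.871 = 0.192 mmol/kg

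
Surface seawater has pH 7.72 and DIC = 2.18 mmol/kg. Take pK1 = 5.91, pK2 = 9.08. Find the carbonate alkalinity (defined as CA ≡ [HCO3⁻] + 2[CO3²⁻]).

CA = [HCO3⁻] + 2[CO3²⁻] = (α₁ + 2α₂)·DIC
At pH 7.72: [H⁺]/K1 = 10^-1.81 = 0.015488, K2/[H⁺] = 10^-1.36 = 0.043652
α₁ = 1/(1 + 0.015488 + 0.043652) = 1/1.0591 = 0.9442; α₂ = α₁·K2/[H⁺] = 0.04121
α₁ + 2α₂ = 1.0266
CA = 1.0266 × 2.18 = 2.24 mmol/kg

CA = 2.24 mmol/kg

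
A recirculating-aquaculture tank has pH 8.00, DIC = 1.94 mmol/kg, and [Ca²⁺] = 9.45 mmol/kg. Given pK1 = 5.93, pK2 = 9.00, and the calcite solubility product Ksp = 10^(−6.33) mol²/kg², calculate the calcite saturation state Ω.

Ω = 3.54

α₂ = 1 / (1 + [H⁺]/K2 + [H⁺]²/(K1K2)) = 1 / (1 + 10^+1.00 + 10^-1.07)
   = 1 / (1 + 10.000 + 0.085114) = 1/11.085 = 0.09021
[CO3²⁻] = α₂ × DIC = 0.09021 × 1.94 = 0.1750 mmol/kg
Ksp = 10^(−6.33) = 4.677×10^-7
Ω = [Ca²⁺][CO3²⁻]/Ksp = (9.45×10^-3)(1.750×10^-4) / 4.677×10^-7 = 3.54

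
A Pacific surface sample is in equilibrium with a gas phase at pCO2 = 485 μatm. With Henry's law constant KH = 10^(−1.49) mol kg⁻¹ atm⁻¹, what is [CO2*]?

[CO2*] = 15.7 μmol/kg

KH = 10^(−1.49) = 3.236×10^-2 mol kg⁻¹ atm⁻¹
[CO2*] = KH · pCO2 = 3.236×10^-2 × 485×10^-6 atm = 1.57×10^-5 mol/kg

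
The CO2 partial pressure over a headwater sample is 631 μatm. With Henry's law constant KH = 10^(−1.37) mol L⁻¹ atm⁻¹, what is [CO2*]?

[CO2*] = 26.9 μmol/L

KH = 10^(−1.37) = 4.266×10^-2 mol L⁻¹ atm⁻¹
[CO2*] = KH · pCO2 = 4.266×10^-2 × 631×10^-6 atm = 2.69×10^-5 mol/L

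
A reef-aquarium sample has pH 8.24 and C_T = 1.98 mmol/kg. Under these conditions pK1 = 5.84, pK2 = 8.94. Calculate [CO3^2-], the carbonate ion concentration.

α₂ = 1 / (1 + [H⁺]/K2 + [H⁺]²/(K1K2)) = 1 / (1 + 10^+0.70 + 10^-1.70)
   = 1 / (1 + 5.0119 + 0.019953) = 1/6.0318 = 0.1658
[CO3²⁻] = α₂ × DIC = 0.1658 × 1.98 = 0.328 mmol/kg

[CO3²⁻] = 0.328 mmol/kg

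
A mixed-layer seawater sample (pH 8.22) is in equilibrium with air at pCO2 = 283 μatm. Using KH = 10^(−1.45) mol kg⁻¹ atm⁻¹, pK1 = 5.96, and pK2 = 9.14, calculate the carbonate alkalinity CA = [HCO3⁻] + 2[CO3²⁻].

CA = 2.27 mmol/kg

[CO2*] = KH · pCO2 = 10^(−1.45) × 283×10^-6 = 1.004×10^-5 mol/kg
α₀ = 1/(1 + K1/[H⁺] + K1K2/[H⁺]²) = 1/(1 + 10^+2.26 + 10^+1.34) = 0.004882
DIC = [CO2*]/α₀ = 1.004×10^-5 / 0.004882 = 2.057 mmol/kg
CA = (α₁ + 2α₂)·DIC = (0.8883 + 2×0.1068) × 2.057 = 2.27 mmol/kg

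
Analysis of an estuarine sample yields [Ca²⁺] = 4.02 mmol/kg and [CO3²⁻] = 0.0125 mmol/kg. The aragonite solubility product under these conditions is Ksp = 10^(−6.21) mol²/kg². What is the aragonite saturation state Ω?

Ksp = 10^(−6.21) = 6.166×10^-7
Ω = [Ca²⁺][CO3²⁻]/Ksp = (4.02×10^-3)(0.0125×10^-3) / 6.166×10^-7 = 0.0815

Ω = 0.0815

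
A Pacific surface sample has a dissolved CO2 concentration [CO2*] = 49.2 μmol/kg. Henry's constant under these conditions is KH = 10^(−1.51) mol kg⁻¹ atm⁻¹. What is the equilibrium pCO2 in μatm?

pCO2 = 1590 μatm

KH = 10^(−1.51) = 3.090×10^-2 mol kg⁻¹ atm⁻¹
pCO2 = [CO2*]/KH = 49.2×10^-6 / 3.090×10^-2 = 1.59×10^-3 atm = 1590 μatm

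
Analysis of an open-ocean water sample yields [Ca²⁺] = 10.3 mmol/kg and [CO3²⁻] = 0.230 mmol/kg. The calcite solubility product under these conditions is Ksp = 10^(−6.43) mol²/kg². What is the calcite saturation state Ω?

Ksp = 10^(−6.43) = 3.715×10^-7
Ω = [Ca²⁺][CO3²⁻]/Ksp = (10.3×10^-3)(0.230×10^-3) / 3.715×10^-7 = 6.38

Ω = 6.38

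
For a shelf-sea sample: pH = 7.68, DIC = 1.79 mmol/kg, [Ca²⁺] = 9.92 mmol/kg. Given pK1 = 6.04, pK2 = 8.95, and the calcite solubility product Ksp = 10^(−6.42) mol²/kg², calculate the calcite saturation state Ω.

α₂ = 1 / (1 + [H⁺]/K2 + [H⁺]²/(K1K2)) = 1 / (1 + 10^+1.27 + 10^-0.37)
   = 1 / (1 + 18.621 + 0.42658) = 1/20.047 = 0.04988
[CO3²⁻] = α₂ × DIC = 0.04988 × 1.79 = 0.08929 mmol/kg
Ksp = 10^(−6.42) = 3.802×10^-7
Ω = [Ca²⁺][CO3²⁻]/Ksp = (9.92×10^-3)(8.929×10^-5) / 3.802×10^-7 = 2.33

Ω = 2.33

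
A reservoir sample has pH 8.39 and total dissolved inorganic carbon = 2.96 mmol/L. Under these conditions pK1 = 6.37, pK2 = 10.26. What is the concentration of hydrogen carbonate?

α₁ = 1 / (1 + [H⁺]/K1 + K2/[H⁺]) = 1 / (1 + 10^-2.02 + 10^-1.87)
   = 1 / (1 + 0.0095499 + 0.013490) = 1/1.0230 = 0.9775
[HCO3⁻] = α₁ × DIC = 0.9775 × 2.96 = 2.89 mmol/L

[HCO3⁻] = 2.89 mmol/L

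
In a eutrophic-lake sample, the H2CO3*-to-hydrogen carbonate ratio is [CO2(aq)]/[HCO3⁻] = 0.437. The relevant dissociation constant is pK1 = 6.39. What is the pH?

From K1 = [H⁺][HCO3⁻]/[CO2(aq)]:  pH = pK1 − log₁₀([CO2(aq)]/[HCO3⁻])
log₁₀(0.437) = -0.360
pH = 6.39 − (-0.360) = 6.75

pH = 6.75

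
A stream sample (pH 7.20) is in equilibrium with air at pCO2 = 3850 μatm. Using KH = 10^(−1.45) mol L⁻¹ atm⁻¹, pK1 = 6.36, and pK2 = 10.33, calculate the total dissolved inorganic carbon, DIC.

[CO2*] = KH · pCO2 = 10^(−1.45) × 3850×10^-6 = 1.366×10^-4 mol/L
α₀ = 1/(1 + K1/[H⁺] + K1K2/[H⁺]²) = 1/(1 + 10^+0.84 + 10^-2.29) = 0.1262
DIC = [CO2*]/α₀ = 1.366×10^-4 / 0.1262 = 1.08 mmol/L

DIC = 1.08 mmol/L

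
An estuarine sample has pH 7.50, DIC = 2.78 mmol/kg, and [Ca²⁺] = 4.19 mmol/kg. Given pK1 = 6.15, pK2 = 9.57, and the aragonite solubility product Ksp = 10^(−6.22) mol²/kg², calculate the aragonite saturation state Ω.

α₂ = 1 / (1 + [H⁺]/K2 + [H⁺]²/(K1K2)) = 1 / (1 + 10^+2.07 + 10^+0.72)
   = 1 / (1 + 117.49 + 5.2481) = 1/123.74 = 0.008082
[CO3²⁻] = α₂ × DIC = 0.008082 × 2.78 = 0.02247 mmol/kg
Ksp = 10^(−6.22) = 6.026×10^-7
Ω = [Ca²⁺][CO3²⁻]/Ksp = (4.19×10^-3)(2.247×10^-5) / 6.026×10^-7 = 0.156

Ω = 0.156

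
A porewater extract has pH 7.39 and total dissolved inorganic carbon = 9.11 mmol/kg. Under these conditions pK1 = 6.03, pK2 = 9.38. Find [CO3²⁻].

α₂ = 1 / (1 + [H⁺]/K2 + [H⁺]²/(K1K2)) = 1 / (1 + 10^+1.99 + 10^+0.63)
   = 1 / (1 + 97.724 + 4.2658) = 1/102.99 = 0.009710
[CO3²⁻] = α₂ × DIC = 0.009710 × 9.11 = 0.0885 mmol/kg

[CO3²⁻] = 0.0885 mmol/kg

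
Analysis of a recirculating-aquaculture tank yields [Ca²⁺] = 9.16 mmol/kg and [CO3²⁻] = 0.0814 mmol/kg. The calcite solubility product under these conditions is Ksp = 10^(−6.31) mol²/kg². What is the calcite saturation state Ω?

Ksp = 10^(−6.31) = 4.898×10^-7
Ω = [Ca²⁺][CO3²⁻]/Ksp = (9.16×10^-3)(0.0814×10^-3) / 4.898×10^-7 = 1.52

Ω = 1.52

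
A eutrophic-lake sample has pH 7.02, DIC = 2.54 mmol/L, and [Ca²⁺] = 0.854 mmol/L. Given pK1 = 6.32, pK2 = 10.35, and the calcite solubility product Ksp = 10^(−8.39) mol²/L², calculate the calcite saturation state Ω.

α₂ = 1 / (1 + [H⁺]/K2 + [H⁺]²/(K1K2)) = 1 / (1 + 10^+3.33 + 10^+2.63)
   = 1 / (1 + 2138.0 + 426.58) = 1/2565.5 = 0.0003898
[CO3²⁻] = α₂ × DIC = 0.0003898 × 2.54 = 0.0009900 mmol/L = 0.9900 μmol/L
Ksp = 10^(−8.39) = 4.074×10^-9
Ω = [Ca²⁺][CO3²⁻]/Ksp = (0.854×10^-3)(9.900×10^-7) / 4.074×10^-9 = 0.208

Ω = 0.208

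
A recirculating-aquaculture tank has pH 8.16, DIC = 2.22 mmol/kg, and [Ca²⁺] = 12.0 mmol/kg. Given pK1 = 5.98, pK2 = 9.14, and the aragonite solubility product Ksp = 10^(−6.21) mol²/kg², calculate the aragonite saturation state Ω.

Ω = 4.07

α₂ = 1 / (1 + [H⁺]/K2 + [H⁺]²/(K1K2)) = 1 / (1 + 10^+0.98 + 10^-1.20)
   = 1 / (1 + 9.5499 + 0.063096) = 1/10.613 = 0.09422
[CO3²⁻] = α₂ × DIC = 0.09422 × 2.22 = 0.2092 mmol/kg
Ksp = 10^(−6.21) = 6.166×10^-7
Ω = [Ca²⁺][CO3²⁻]/Ksp = (12.0×10^-3)(2.092×10^-4) / 6.166×10^-7 = 4.07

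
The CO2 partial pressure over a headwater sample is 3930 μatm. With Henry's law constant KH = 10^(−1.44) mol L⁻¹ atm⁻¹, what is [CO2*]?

KH = 10^(−1.44) = 3.631×10^-2 mol L⁻¹ atm⁻¹
[CO2*] = KH · pCO2 = 3.631×10^-2 × 3930×10^-6 atm = 1.43×10^-4 mol/L

[CO2*] = 143 μmol/L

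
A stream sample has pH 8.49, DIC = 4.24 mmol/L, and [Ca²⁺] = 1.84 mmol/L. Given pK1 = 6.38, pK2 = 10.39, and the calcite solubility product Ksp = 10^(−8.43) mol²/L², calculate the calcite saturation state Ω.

α₂ = 1 / (1 + [H⁺]/K2 + [H⁺]²/(K1K2)) = 1 / (1 + 10^+1.90 + 10^-0.21)
   = 1 / (1 + 79.433 + 0.61660) = 1/81.049 = 0.01234
[CO3²⁻] = α₂ × DIC = 0.01234 × 4.24 = 0.05231 mmol/L
Ksp = 10^(−8.43) = 3.715×10^-9
Ω = [Ca²⁺][CO3²⁻]/Ksp = (1.84×10^-3)(5.231×10^-5) / 3.715×10^-9 = 25.9

Ω = 25.9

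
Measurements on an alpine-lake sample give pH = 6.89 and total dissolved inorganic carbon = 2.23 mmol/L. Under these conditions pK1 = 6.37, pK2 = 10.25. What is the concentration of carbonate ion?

α₂ = 1 / (1 + [H⁺]/K2 + [H⁺]²/(K1K2)) = 1 / (1 + 10^+3.36 + 10^+2.84)
   = 1 / (1 + 2290.9 + 691.83) = 1/2983.7 = 0.0003352
[CO3²⁻] = α₂ × DIC = 0.0003352 × 2.23 = 0.000747 mmol/L = 0.747 μmol/L

[CO3²⁻] = 0.747 μmol/L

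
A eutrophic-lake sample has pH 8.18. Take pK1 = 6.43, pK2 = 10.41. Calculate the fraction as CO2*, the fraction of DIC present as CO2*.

α₀ = 0.0174

α₀ = 1 / (1 + K1/[H⁺] + K1K2/[H⁺]²) = 1 / (1 + 10^+1.75 + 10^-0.48)
   = 1 / (1 + 56.234 + 0.33113) = 1/57.565 = 0.01737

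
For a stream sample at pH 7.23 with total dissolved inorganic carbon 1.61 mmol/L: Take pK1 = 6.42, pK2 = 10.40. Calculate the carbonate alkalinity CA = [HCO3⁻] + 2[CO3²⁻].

CA = [HCO3⁻] + 2[CO3²⁻] = (α₁ + 2α₂)·DIC
At pH 7.23: [H⁺]/K1 = 10^-0.81 = 0.15488, K2/[H⁺] = 10^-3.17 = 0.00067608
α₁ = 1/(1 + 0.15488 + 0.00067608) = 1/1.1556 = 0.8654; α₂ = α₁·K2/[H⁺] = 0.0005851
α₁ + 2α₂ = 0.8666
CA = 0.8666 × 1.61 = 1.40 mmol/L

CA = 1.40 mmol/L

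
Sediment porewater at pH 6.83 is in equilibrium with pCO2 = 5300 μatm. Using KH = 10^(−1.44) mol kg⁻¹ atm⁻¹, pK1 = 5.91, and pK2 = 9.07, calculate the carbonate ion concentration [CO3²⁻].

[CO3²⁻] = 9.21 μmol/kg

[CO2*] = KH · pCO2 = 10^(−1.44) × 5300×10^-6 = 1.924×10^-4 mol/kg
α₀ = 1/(1 + K1/[H⁺] + K1K2/[H⁺]²) = 1/(1 + 10^+0.92 + 10^-1.32) = 0.1068
DIC = [CO2*]/α₀ = 1.924×10^-4 / 0.1068 = 1.802 mmol/kg
[CO3²⁻] = α₂·DIC; α₂ = 0.005111, so [CO3²⁻] = 0.005111 × 1.802 = 0.00921 mmol/kg = 9.21 μmol/kg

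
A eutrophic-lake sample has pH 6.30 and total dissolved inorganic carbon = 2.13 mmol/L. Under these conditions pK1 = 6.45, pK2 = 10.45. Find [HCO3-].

α₁ = 1 / (1 + [H⁺]/K1 + K2/[H⁺]) = 1 / (1 + 10^+0.15 + 10^-4.15)
   = 1 / (1 + 1.4125 + 7.0795×10^-5) = 1/2.4126 = 0.4145
[HCO3⁻] = α₁ × DIC = 0.4145 × 2.13 = 0.883 mmol/L

[HCO3⁻] = 0.883 mmol/L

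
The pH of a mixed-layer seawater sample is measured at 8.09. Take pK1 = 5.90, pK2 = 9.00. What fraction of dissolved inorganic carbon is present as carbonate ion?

α₂ = 0.109

α₂ = 1 / (1 + [H⁺]/K2 + [H⁺]²/(K1K2)) = 1 / (1 + 10^+0.91 + 10^-1.28)
   = 1 / (1 + 8.1283 + 0.052481) = 1/9.1808 = 0.1089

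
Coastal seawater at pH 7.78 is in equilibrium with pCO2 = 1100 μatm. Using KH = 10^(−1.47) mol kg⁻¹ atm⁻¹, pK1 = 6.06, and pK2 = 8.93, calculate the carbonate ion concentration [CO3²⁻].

[CO3²⁻] = 0.138 mmol/kg

[CO2*] = KH · pCO2 = 10^(−1.47) × 1100×10^-6 = 3.727×10^-5 mol/kg
α₀ = 1/(1 + K1/[H⁺] + K1K2/[H⁺]²) = 1/(1 + 10^+1.72 + 10^+0.57) = 0.01748
DIC = [CO2*]/α₀ = 3.727×10^-5 / 0.01748 = 2.132 mmol/kg
[CO3²⁻] = α₂·DIC; α₂ = 0.06496, so [CO3²⁻] = 0.06496 × 2.132 = 0.138 mmol/kg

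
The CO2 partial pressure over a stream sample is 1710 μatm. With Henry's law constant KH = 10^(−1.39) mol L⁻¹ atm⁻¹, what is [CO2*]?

[CO2*] = 69.7 μmol/L

KH = 10^(−1.39) = 4.074×10^-2 mol L⁻¹ atm⁻¹
[CO2*] = KH · pCO2 = 4.074×10^-2 × 1710×10^-6 atm = 6.97×10^-5 mol/L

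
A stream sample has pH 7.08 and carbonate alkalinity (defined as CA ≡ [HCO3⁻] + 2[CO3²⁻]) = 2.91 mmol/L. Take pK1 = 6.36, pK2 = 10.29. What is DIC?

DIC = 3.46 mmol/L

CA = [HCO3⁻] + 2[CO3²⁻] = (α₁ + 2α₂)·DIC
At pH 7.08: [H⁺]/K1 = 10^-0.72 = 0.19055, K2/[H⁺] = 10^-3.21 = 0.00061660
α₁ = 1/(1 + 0.19055 + 0.00061660) = 1/1.1912 = 0.8395; α₂ = α₁·K2/[H⁺] = 0.0005176
α₁ + 2α₂ = 0.8406
DIC = CA / (α₁ + 2α₂) = 2.91 / 0.8406 = 3.46 mmol/L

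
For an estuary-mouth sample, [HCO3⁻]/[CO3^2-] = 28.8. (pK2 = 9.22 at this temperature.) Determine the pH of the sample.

pH = 7.76

From K2 = [H⁺][CO3^2-]/[HCO3⁻]:  pH = pK2 − log₁₀([HCO3⁻]/[CO3^2-])
log₁₀(28.8) = +1.459
pH = 9.22 − (+1.459) = 7.76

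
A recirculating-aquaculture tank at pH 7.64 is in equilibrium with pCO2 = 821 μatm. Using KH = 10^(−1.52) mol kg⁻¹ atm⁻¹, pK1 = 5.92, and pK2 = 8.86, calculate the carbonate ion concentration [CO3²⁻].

[CO3²⁻] = 0.0784 mmol/kg

[CO2*] = KH · pCO2 = 10^(−1.52) × 821×10^-6 = 2.479×10^-5 mol/kg
α₀ = 1/(1 + K1/[H⁺] + K1K2/[H⁺]²) = 1/(1 + 10^+1.72 + 10^+0.50) = 0.01765
DIC = [CO2*]/α₀ = 2.479×10^-5 / 0.01765 = 1.404 mmol/kg
[CO3²⁻] = α₂·DIC; α₂ = 0.05583, so [CO3²⁻] = 0.05583 × 1.404 = 0.0784 mmol/kg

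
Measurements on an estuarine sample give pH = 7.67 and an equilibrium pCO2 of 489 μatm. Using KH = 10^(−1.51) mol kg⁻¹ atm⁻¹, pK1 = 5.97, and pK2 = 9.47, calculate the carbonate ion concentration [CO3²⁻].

[CO2*] = KH · pCO2 = 10^(−1.51) × 489×10^-6 = 1.511×10^-5 mol/kg
α₀ = 1/(1 + K1/[H⁺] + K1K2/[H⁺]²) = 1/(1 + 10^+1.70 + 10^-0.10) = 0.01926
DIC = [CO2*]/α₀ = 1.511×10^-5 / 0.01926 = 0.7845 mmol/kg
[CO3²⁻] = α₂·DIC; α₂ = 0.01530, so [CO3²⁻] = 0.01530 × 0.7845 = 0.0120 mmol/kg = 12.0 μmol/kg

[CO3²⁻] = 12.0 μmol/kg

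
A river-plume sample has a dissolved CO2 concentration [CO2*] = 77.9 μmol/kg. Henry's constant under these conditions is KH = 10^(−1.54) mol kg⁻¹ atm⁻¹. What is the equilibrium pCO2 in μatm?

pCO2 = 2700 μatm

KH = 10^(−1.54) = 2.884×10^-2 mol kg⁻¹ atm⁻¹
pCO2 = [CO2*]/KH = 77.9×10^-6 / 2.884×10^-2 = 2.70×10^-3 atm = 2700 μatm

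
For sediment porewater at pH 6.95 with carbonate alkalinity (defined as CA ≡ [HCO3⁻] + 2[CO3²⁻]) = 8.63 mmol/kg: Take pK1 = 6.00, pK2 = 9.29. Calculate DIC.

CA = [HCO3⁻] + 2[CO3²⁻] = (α₁ + 2α₂)·DIC
At pH 6.95: [H⁺]/K1 = 10^-0.95 = 0.11220, K2/[H⁺] = 10^-2.34 = 0.0045709
α₁ = 1/(1 + 0.11220 + 0.0045709) = 1/1.1168 = 0.8954; α₂ = α₁·K2/[H⁺] = 0.004093
α₁ + 2α₂ = 0.9036
DIC = CA / (α₁ + 2α₂) = 8.63 / 0.9036 = 9.55 mmol/kg

DIC = 9.55 mmol/kg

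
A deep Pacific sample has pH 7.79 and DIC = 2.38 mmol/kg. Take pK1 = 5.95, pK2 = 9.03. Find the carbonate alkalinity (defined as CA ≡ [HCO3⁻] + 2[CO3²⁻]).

CA = 2.48 mmol/kg

CA = [HCO3⁻] + 2[CO3²⁻] = (α₁ + 2α₂)·DIC
At pH 7.79: [H⁺]/K1 = 10^-1.84 = 0.014454, K2/[H⁺] = 10^-1.24 = 0.057544
α₁ = 1/(1 + 0.014454 + 0.057544) = 1/1.0720 = 0.9328; α₂ = α₁·K2/[H⁺] = 0.05368
α₁ + 2α₂ = 1.0402
CA = 1.0402 × 2.38 = 2.48 mmol/kg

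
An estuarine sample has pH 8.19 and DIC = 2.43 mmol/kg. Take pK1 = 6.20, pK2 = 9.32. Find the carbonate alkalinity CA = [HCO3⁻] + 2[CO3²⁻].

CA = [HCO3⁻] + 2[CO3²⁻] = (α₁ + 2α₂)·DIC
At pH 8.19: [H⁺]/K1 = 10^-1.99 = 0.010233, K2/[H⁺] = 10^-1.13 = 0.074131
α₁ = 1/(1 + 0.010233 + 0.074131) = 1/1.0844 = 0.9222; α₂ = α₁·K2/[H⁺] = 0.06836
α₁ + 2α₂ = 1.0589
CA = 1.0589 × 2.43 = 2.57 mmol/kg

CA = 2.57 mmol/kg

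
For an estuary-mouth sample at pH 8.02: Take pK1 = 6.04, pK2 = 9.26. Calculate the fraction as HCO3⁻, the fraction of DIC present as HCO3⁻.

α₁ = 1 / (1 + [H⁺]/K1 + K2/[H⁺]) = 1 / (1 + 10^-1.98 + 10^-1.24)
   = 1 / (1 + 0.010471 + 0.057544) = 1/1.0680 = 0.9363

α₁ = 0.936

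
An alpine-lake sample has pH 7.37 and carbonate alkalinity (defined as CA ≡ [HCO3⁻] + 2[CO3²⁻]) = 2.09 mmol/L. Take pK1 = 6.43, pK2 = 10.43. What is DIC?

CA = [HCO3⁻] + 2[CO3²⁻] = (α₁ + 2α₂)·DIC
At pH 7.37: [H⁺]/K1 = 10^-0.94 = 0.11482, K2/[H⁺] = 10^-3.06 = 0.00087096
α₁ = 1/(1 + 0.11482 + 0.00087096) = 1/1.1157 = 0.8963; α₂ = α₁·K2/[H⁺] = 0.0007807
α₁ + 2α₂ = 0.8979
DIC = CA / (α₁ + 2α₂) = 2.09 / 0.8979 = 2.33 mmol/L

DIC = 2.33 mmol/L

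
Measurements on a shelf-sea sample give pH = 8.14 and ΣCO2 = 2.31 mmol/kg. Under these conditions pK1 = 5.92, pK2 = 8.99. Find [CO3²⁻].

[CO3²⁻] = 0.284 mmol/kg

α₂ = 1 / (1 + [H⁺]/K2 + [H⁺]²/(K1K2)) = 1 / (1 + 10^+0.85 + 10^-1.37)
   = 1 / (1 + 7.0795 + 0.042658) = 1/8.1221 = 0.1231
[CO3²⁻] = α₂ × DIC = 0.1231 × 2.31 = 0.284 mmol/kg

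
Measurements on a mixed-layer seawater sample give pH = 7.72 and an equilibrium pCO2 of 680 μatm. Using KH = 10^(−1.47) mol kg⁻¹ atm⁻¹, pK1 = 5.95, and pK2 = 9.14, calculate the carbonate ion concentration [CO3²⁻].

[CO3²⁻] = 0.0516 mmol/kg

[CO2*] = KH · pCO2 = 10^(−1.47) × 680×10^-6 = 2.304×10^-5 mol/kg
α₀ = 1/(1 + K1/[H⁺] + K1K2/[H⁺]²) = 1/(1 + 10^+1.77 + 10^+0.35) = 0.01610
DIC = [CO2*]/α₀ = 2.304×10^-5 / 0.01610 = 1.431 mmol/kg
[CO3²⁻] = α₂·DIC; α₂ = 0.03604, so [CO3²⁻] = 0.03604 × 1.431 = 0.0516 mmol/kg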